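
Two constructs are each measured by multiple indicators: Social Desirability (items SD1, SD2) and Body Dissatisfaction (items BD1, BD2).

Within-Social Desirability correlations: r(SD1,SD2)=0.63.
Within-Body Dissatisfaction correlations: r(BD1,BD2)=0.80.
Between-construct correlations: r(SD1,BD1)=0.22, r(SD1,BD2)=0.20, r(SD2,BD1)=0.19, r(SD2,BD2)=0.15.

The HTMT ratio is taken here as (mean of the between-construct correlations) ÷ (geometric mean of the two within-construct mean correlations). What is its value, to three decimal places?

Mean heterotrait r = 0.76/4 = 0.1900.
Mean within-SD = 0.63/1 = 0.6300; mean within-BD = 0.80/1 = 0.8000.
Geometric mean = √(0.6300 × 0.8000) = 0.7099.
HTMT = 0.1900 / 0.7099 = 0.268.

0.268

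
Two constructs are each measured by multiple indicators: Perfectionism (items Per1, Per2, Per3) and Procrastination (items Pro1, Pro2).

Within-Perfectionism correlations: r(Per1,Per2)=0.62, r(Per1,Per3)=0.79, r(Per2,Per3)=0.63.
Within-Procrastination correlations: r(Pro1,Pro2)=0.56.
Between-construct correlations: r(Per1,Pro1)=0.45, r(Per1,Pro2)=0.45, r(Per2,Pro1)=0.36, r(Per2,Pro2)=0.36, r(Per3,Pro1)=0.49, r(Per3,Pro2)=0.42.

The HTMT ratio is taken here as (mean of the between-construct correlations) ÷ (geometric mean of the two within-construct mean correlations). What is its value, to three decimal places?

0.683

Mean heterotrait r = 2.53/6 = 0.4217.
Mean within-Per = 2.04/3 = 0.6800; mean within-Pro = 0.56/1 = 0.5600.
Geometric mean = √(0.6800 × 0.5600) = 0.6171.
HTMT = 0.4217 / 0.6171 = 0.683.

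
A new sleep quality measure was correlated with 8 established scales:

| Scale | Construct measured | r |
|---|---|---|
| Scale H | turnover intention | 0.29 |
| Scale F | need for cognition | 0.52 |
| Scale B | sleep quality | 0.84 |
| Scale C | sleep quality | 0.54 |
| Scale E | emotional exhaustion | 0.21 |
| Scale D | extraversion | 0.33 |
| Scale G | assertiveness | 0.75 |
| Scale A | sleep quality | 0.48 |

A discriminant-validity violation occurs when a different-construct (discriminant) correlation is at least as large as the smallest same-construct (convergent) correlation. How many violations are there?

2

Convergent (same construct = sleep quality): Scale B, Scale C, Scale A.
Smallest convergent = 0.48. Discriminant values: 0.29, 0.52, 0.21, 0.33, 0.75; count ≥ 0.48 → 2.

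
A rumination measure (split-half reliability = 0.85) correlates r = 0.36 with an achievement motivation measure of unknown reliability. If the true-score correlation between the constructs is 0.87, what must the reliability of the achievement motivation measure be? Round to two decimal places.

0.20

r_true = r_obs / √(r_xx · r_yy) ⇒ 0.87 = 0.36 / √(0.85 · r_yy).
√(0.85 · r_yy) = 0.36 / 0.87 = 0.4138; 0.85 · r_yy = 0.1712; r_yy = 0.1712 / 0.85 ≈ 0.20.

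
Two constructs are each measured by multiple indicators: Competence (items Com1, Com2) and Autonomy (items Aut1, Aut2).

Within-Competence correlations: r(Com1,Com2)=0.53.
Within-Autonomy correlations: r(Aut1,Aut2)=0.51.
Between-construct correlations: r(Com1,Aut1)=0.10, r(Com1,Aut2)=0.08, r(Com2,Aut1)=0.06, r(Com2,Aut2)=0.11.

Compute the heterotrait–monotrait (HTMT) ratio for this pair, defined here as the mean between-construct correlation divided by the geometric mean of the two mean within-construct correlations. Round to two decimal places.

0.17

Mean heterotrait r = 0.35/4 = 0.0875.
Mean within-Com = 0.53/1 = 0.5300; mean within-Aut = 0.51/1 = 0.5100.
Geometric mean = √(0.5300 × 0.5100) = 0.5199.
HTMT = 0.0875 / 0.5199 = 0.17.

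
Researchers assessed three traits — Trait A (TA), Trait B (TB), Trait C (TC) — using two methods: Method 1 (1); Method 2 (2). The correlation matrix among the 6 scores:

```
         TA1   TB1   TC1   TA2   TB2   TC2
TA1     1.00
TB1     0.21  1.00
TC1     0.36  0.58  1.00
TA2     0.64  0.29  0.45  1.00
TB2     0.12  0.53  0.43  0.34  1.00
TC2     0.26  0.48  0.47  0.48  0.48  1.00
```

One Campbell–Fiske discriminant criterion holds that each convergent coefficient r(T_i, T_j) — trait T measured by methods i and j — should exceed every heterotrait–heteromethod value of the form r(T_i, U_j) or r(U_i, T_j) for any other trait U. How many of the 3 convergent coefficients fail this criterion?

Convergent coefficients and their comparison sets:
TA (methods 1·2): 0.64 vs {0.12, 0.29, 0.26, 0.45} → pass.
TB (methods 1·2): 0.53 vs {0.29, 0.12, 0.48, 0.43} → pass.
TC (methods 1·2): 0.47 vs {0.45, 0.26, 0.43, 0.48} → fail.
1 of 3 fail.

1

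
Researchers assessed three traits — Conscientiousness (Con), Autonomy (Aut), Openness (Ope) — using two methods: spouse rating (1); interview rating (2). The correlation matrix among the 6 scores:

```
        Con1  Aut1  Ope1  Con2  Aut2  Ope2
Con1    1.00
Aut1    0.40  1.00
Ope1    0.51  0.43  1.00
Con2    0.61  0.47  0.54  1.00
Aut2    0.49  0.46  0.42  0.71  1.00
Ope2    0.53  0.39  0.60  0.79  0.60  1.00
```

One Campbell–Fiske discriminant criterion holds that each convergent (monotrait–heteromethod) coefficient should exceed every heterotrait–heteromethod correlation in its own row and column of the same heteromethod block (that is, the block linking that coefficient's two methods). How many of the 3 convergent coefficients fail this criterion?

Convergent coefficients and their comparison sets:
Con (methods 1·2): 0.61 vs {0.49, 0.47, 0.53, 0.54} → pass.
Aut (methods 1·2): 0.46 vs {0.47, 0.49, 0.39, 0.42} → fail.
Ope (methods 1·2): 0.60 vs {0.54, 0.53, 0.42, 0.39} → pass.
1 of 3 fail.

1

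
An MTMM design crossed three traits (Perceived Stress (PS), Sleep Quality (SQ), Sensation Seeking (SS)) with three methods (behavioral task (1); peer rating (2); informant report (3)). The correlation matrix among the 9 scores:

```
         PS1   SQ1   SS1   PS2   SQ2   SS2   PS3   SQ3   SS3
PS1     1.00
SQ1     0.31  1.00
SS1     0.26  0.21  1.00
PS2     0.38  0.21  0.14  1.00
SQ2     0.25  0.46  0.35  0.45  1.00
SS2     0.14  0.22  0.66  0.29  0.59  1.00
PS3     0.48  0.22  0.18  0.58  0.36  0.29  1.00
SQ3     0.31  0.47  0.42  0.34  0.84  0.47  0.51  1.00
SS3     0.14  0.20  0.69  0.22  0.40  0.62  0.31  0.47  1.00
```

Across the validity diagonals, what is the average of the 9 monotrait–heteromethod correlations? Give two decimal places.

0.58

Convergent values: 0.38, 0.48, 0.58, 0.46, 0.47, 0.84, 0.66, 0.69, 0.62; mean = 5.18/9 = 0.58.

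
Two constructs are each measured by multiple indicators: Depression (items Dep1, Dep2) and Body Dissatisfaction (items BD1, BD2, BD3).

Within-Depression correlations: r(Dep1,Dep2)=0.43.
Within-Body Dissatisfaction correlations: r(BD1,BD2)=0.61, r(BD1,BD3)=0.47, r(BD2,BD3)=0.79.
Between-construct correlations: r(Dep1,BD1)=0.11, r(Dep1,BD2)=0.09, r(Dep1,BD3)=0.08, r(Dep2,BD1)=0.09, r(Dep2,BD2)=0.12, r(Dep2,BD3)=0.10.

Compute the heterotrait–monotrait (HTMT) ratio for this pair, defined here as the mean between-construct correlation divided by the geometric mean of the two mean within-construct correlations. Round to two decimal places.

Between-construct mean = 0.59/6 = 0.0983.
Mean within-Dep = 0.43/1 = 0.4300; mean within-BD = 1.87/3 = 0.6233.
Geometric mean = √(0.4300 × 0.6233) = 0.5177.
HTMT = 0.0983 / 0.5177 = 0.19.

0.19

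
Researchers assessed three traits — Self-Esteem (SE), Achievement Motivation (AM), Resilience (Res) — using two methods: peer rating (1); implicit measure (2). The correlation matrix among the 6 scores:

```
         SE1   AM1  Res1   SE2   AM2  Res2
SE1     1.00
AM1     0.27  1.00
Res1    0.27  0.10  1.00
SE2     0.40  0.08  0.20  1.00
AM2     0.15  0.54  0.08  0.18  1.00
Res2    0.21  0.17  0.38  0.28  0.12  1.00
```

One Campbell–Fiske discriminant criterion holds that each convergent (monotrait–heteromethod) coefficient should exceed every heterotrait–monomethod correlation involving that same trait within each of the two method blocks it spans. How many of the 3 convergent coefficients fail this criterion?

Each convergent coefficient versus the relevant comparison correlations:
SE (methods 1·2): 0.40 vs {0.27, 0.18, 0.27, 0.28} → pass.
AM (methods 1·2): 0.54 vs {0.27, 0.18, 0.10, 0.12} → pass.
Res (methods 1·2): 0.38 vs {0.27, 0.28, 0.10, 0.12} → pass.
0 of 3 fail.

0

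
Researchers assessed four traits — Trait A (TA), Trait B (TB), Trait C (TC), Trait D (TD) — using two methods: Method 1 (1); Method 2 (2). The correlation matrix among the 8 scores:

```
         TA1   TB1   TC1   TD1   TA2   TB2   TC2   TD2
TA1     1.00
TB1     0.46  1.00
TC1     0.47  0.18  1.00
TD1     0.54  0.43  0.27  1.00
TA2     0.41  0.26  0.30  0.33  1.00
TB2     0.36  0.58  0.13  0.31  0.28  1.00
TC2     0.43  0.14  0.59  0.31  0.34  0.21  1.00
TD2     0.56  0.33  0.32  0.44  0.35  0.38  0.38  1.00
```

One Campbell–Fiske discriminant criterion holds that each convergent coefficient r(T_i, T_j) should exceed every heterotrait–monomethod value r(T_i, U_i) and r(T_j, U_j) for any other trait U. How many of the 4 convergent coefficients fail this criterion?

Checking each validity diagonal entry against its comparison values:
TA (methods 1·2): 0.41 vs {0.46, 0.28, 0.47, 0.34, 0.54, 0.35} → fail.
TB (methods 1·2): 0.58 vs {0.46, 0.28, 0.18, 0.21, 0.43, 0.38} → pass.
TC (methods 1·2): 0.59 vs {0.47, 0.34, 0.18, 0.21, 0.27, 0.38} → pass.
TD (methods 1·2): 0.44 vs {0.54, 0.35, 0.43, 0.38, 0.27, 0.38} → fail.
2 of 4 fail.

2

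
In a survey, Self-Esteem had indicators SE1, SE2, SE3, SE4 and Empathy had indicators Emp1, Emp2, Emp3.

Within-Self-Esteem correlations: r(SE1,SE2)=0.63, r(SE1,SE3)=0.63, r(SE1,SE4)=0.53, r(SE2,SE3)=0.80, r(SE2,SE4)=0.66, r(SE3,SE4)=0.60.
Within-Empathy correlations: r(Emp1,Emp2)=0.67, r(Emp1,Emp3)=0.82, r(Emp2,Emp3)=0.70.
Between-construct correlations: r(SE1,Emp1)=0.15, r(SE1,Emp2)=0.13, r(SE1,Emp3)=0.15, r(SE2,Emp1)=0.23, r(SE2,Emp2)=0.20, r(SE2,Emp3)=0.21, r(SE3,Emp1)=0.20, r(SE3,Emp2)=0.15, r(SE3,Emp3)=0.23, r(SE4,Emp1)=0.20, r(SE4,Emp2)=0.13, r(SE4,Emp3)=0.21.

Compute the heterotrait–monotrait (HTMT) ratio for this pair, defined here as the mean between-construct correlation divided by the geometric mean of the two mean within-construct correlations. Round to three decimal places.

0.267

Mean heterotrait r = 2.19/12 = 0.1825.
Mean within-SE = 3.85/6 = 0.6417; mean within-Emp = 2.19/3 = 0.7300.
Geometric mean = √(0.6417 × 0.7300) = 0.6844.
HTMT = 0.1825 / 0.6844 = 0.267.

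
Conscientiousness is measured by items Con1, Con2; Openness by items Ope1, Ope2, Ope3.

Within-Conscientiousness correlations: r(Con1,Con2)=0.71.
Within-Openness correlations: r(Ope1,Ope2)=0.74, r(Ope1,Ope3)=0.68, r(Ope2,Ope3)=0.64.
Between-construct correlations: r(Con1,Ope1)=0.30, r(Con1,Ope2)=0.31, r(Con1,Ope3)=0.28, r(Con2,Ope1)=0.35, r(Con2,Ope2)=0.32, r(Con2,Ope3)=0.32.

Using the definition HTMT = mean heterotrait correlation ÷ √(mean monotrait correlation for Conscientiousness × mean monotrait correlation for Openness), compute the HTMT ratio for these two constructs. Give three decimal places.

0.449

Mean heterotrait r = 1.88/6 = 0.3133.
Mean within-Con = 0.71/1 = 0.7100; mean within-Ope = 2.06/3 = 0.6867.
Geometric mean = √(0.7100 × 0.6867) = 0.6983.
HTMT = 0.3133 / 0.6983 = 0.449.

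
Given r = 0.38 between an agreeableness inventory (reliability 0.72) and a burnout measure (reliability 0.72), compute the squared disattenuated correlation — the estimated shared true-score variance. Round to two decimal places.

0.28

Disattenuated r = 0.38 / √(0.72 × 0.72) = 0.38 / 0.7200 = 0.5278.
Shared true-score variance = 0.5278² = 0.2786 ≈ 0.28.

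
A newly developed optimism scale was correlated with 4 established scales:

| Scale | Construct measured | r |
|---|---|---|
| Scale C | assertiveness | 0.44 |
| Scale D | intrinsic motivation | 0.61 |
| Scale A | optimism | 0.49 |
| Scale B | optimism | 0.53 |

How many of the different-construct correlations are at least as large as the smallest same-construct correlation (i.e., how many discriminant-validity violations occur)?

1

Convergent (same construct = optimism): Scale A, Scale B.
Smallest convergent = 0.49. Discriminant values: 0.44, 0.61; count ≥ 0.49 → 1.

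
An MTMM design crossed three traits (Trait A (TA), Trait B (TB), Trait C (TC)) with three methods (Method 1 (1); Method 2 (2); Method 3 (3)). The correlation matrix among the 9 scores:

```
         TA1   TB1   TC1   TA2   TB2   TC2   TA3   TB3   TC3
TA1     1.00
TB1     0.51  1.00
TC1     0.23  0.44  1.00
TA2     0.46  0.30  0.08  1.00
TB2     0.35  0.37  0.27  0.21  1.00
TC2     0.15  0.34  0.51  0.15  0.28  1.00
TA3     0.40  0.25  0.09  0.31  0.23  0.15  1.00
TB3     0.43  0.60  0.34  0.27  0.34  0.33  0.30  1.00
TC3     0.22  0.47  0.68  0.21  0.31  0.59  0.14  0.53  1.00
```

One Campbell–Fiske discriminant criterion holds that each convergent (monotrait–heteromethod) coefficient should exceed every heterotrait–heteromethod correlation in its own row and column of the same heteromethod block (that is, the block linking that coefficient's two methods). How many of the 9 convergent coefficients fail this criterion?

Convergent coefficients and their comparison sets:
TA (methods 1·2): 0.46 vs {0.35, 0.30, 0.15, 0.08} → pass.
TA (methods 1·3): 0.40 vs {0.43, 0.25, 0.22, 0.09} → fail.
TA (methods 2·3): 0.31 vs {0.27, 0.23, 0.21, 0.15} → pass.
TB (methods 1·2): 0.37 vs {0.30, 0.35, 0.34, 0.27} → pass.
TB (methods 1·3): 0.60 vs {0.25, 0.43, 0.47, 0.34} → pass.
TB (methods 2·3): 0.34 vs {0.23, 0.27, 0.31, 0.33} → pass.
TC (methods 1·2): 0.51 vs {0.08, 0.15, 0.27, 0.34} → pass.
TC (methods 1·3): 0.68 vs {0.09, 0.22, 0.34, 0.47} → pass.
TC (methods 2·3): 0.59 vs {0.15, 0.21, 0.33, 0.31} → pass.
1 of 9 fail.

1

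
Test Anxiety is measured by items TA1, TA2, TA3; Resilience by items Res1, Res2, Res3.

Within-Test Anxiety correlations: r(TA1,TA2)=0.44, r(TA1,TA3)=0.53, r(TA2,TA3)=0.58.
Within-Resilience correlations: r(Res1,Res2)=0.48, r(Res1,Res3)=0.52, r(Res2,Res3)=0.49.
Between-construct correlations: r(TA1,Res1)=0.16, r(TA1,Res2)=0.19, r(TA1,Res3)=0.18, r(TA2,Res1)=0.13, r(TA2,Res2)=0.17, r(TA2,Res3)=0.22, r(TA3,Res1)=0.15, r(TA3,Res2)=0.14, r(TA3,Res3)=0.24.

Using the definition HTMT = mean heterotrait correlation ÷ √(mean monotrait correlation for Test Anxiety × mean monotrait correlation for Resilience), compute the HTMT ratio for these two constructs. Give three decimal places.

Mean between = 1.58/9 = 0.1756.
Mean within-TA = 1.55/3 = 0.5167; mean within-Res = 1.49/3 = 0.4967.
Geometric mean = √(0.5167 × 0.4967) = 0.5066.
HTMT = 0.1756 / 0.5066 = 0.347.

0.347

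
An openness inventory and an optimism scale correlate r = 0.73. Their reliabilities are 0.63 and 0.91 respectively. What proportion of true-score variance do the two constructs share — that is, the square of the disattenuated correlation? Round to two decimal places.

0.93

Disattenuated r = 0.73 / √(0.63 × 0.91) = 0.73 / 0.7572 = 0.9641.
Shared true-score variance = 0.9641² = 0.9295 ≈ 0.93.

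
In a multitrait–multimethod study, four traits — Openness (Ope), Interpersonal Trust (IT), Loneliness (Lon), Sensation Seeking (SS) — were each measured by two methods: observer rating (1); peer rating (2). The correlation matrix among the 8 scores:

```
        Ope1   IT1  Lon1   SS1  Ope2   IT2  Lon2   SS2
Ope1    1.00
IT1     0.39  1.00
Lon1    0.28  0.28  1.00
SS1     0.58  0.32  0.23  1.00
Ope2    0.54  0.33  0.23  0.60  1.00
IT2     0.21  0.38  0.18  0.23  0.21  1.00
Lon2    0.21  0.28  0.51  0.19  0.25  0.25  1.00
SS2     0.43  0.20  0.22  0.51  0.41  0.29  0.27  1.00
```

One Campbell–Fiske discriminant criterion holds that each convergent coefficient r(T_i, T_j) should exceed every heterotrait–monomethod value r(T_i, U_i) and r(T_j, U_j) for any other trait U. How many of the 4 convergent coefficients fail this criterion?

Checking each validity diagonal entry against its comparison values:
Ope (methods 1·2): 0.54 vs {0.39, 0.21, 0.28, 0.25, 0.58, 0.41} → fail.
IT (methods 1·2): 0.38 vs {0.39, 0.21, 0.28, 0.25, 0.32, 0.29} → fail.
Lon (methods 1·2): 0.51 vs {0.28, 0.25, 0.28, 0.25, 0.23, 0.27} → pass.
SS (methods 1·2): 0.51 vs {0.58, 0.41, 0.32, 0.29, 0.23, 0.27} → fail.
3 of 4 fail.

3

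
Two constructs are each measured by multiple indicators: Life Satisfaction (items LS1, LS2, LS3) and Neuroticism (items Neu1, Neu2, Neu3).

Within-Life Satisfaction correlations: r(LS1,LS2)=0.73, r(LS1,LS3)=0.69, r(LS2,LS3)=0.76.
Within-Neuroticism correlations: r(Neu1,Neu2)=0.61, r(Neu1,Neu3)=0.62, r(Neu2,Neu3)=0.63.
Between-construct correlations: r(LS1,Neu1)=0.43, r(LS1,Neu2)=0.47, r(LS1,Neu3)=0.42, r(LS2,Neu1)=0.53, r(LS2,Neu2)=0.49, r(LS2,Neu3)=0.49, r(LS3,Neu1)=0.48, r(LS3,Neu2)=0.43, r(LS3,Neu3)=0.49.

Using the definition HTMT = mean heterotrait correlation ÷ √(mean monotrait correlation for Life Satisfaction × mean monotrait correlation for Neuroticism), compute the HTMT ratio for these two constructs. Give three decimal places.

Between-construct mean = 4.23/9 = 0.4700.
Mean within-LS = 2.18/3 = 0.7267; mean within-Neu = 1.86/3 = 0.6200.
Geometric mean = √(0.7267 × 0.6200) = 0.6712.
HTMT = 0.4700 / 0.6712 = 0.700.

0.700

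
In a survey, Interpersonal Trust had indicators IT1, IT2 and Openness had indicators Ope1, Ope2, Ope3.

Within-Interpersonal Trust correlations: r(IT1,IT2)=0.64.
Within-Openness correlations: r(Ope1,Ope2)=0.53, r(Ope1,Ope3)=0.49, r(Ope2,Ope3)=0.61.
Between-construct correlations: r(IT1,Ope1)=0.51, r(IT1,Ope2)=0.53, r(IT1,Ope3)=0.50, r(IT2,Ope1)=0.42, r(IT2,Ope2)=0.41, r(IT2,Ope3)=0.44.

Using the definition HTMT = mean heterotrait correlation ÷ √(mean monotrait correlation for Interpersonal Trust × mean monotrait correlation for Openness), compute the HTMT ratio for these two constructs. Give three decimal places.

0.794

Between-construct mean = 2.81/6 = 0.4683.
Mean within-IT = 0.64/1 = 0.6400; mean within-Ope = 1.63/3 = 0.5433.
Geometric mean = √(0.6400 × 0.5433) = 0.5897.
HTMT = 0.4683 / 0.5897 = 0.794.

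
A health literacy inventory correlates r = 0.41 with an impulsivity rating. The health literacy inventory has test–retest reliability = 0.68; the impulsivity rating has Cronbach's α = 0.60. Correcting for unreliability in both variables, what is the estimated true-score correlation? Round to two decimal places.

r_true = r_obs / √(r_xx · r_yy) = 0.41 / √(0.68 × 0.60) = 0.41 / √0.4080 = 0.41 / 0.6387 ≈ 0.64.

0.64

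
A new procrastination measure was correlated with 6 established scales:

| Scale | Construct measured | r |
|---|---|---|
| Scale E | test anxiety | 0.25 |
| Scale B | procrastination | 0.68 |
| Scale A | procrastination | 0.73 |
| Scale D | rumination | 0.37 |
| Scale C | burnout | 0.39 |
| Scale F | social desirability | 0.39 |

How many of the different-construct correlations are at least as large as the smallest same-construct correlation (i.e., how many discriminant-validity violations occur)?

Convergent (same construct = procrastination): Scale B, Scale A.
Smallest convergent = 0.68. Discriminant values: 0.25, 0.37, 0.39, 0.39; count ≥ 0.68 → 0.

0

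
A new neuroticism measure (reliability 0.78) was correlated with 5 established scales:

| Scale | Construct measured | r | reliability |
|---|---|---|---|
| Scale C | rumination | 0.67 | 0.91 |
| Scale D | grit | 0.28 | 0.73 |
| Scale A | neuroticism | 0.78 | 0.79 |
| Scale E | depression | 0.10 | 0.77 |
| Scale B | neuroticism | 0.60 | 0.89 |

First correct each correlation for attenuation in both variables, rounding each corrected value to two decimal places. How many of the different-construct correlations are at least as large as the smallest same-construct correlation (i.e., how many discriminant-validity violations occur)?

1

Disattenuated r (r / √(r_scale · r_new)):
  Scale C (disc): 0.67 / √(0.91·0.78) = 0.80
  Scale D (disc): 0.28 / √(0.73·0.78) = 0.37
  Scale A (conv): 0.78 / √(0.79·0.78) = 0.99
  Scale E (disc): 0.10 / √(0.77·0.78) = 0.13
  Scale B (conv): 0.60 / √(0.89·0.78) = 0.72
Smallest convergent = 0.72. Discriminant values: 0.80, 0.37, 0.13; count ≥ 0.72 → 1.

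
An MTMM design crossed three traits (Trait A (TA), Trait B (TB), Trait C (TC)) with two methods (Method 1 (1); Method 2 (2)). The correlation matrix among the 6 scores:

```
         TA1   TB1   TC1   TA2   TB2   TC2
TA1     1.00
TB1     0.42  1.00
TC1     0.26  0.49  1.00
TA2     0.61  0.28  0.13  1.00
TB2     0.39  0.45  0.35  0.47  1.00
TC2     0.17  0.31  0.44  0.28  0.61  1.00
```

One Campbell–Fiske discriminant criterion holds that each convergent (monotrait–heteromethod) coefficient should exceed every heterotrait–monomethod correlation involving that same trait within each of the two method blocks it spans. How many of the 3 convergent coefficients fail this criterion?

Checking each validity diagonal entry against its comparison values:
TA (methods 1·2): 0.61 vs {0.42, 0.47, 0.26, 0.28} → pass.
TB (methods 1·2): 0.45 vs {0.42, 0.47, 0.49, 0.61} → fail.
TC (methods 1·2): 0.44 vs {0.26, 0.28, 0.49, 0.61} → fail.
2 of 3 fail.

2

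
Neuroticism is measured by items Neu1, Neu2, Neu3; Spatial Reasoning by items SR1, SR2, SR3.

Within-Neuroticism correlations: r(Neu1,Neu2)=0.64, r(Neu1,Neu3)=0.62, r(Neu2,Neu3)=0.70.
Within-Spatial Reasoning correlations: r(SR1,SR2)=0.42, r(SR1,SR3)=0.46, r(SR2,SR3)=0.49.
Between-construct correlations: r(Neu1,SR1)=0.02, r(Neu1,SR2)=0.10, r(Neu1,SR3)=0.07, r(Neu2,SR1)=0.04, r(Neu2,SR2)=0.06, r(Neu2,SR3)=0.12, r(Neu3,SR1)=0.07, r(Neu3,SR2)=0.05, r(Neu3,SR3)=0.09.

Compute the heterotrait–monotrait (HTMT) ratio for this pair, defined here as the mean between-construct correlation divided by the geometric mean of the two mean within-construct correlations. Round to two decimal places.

0.13

Mean heterotrait r = 0.62/9 = 0.0689.
Mean within-Neu = 1.96/3 = 0.6533; mean within-SR = 1.37/3 = 0.4567.
Geometric mean = √(0.6533 × 0.4567) = 0.5462.
HTMT = 0.0689 / 0.5462 = 0.13.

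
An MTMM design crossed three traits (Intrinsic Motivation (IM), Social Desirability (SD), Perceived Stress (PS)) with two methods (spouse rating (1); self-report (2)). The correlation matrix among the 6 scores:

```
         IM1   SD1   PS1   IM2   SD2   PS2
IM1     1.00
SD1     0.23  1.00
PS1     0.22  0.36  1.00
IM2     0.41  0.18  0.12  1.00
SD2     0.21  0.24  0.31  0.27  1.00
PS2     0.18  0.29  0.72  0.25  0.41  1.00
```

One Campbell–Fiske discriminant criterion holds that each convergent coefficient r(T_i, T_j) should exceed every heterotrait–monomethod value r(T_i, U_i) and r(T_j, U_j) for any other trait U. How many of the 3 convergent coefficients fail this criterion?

1

Each convergent coefficient versus the relevant comparison correlations:
IM (methods 1·2): 0.41 vs {0.23, 0.27, 0.22, 0.25} → pass.
SD (methods 1·2): 0.24 vs {0.23, 0.27, 0.36, 0.41} → fail.
PS (methods 1·2): 0.72 vs {0.22, 0.25, 0.36, 0.41} → pass.
1 of 3 fail.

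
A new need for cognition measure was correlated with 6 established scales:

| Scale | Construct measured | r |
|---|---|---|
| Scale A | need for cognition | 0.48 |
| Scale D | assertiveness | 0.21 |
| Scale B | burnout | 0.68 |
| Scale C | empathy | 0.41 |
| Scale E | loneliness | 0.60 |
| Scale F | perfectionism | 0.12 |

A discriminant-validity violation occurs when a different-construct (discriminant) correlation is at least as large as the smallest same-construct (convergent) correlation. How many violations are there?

Convergent (same construct = need for cognition): Scale A.
Smallest convergent = 0.48. Discriminant values: 0.21, 0.68, 0.41, 0.60, 0.12; count ≥ 0.48 → 2.

2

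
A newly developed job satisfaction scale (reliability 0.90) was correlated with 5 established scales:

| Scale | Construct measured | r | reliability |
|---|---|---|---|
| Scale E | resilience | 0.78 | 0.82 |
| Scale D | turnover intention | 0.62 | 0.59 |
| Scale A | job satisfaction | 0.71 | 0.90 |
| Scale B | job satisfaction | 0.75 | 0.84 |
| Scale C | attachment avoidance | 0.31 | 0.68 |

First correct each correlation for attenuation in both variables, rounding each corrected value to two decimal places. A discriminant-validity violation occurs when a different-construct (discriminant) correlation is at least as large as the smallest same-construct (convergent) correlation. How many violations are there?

2

Disattenuated r (r / √(r_scale · r_new)):
  Scale E (disc): 0.78 / √(0.82·0.90) = 0.91
  Scale D (disc): 0.62 / √(0.59·0.90) = 0.85
  Scale A (conv): 0.71 / √(0.90·0.90) = 0.79
  Scale B (conv): 0.75 / √(0.84·0.90) = 0.86
  Scale C (disc): 0.31 / √(0.68·0.90) = 0.40
Smallest convergent = 0.79. Discriminant values: 0.91, 0.85, 0.40; count ≥ 0.79 → 2.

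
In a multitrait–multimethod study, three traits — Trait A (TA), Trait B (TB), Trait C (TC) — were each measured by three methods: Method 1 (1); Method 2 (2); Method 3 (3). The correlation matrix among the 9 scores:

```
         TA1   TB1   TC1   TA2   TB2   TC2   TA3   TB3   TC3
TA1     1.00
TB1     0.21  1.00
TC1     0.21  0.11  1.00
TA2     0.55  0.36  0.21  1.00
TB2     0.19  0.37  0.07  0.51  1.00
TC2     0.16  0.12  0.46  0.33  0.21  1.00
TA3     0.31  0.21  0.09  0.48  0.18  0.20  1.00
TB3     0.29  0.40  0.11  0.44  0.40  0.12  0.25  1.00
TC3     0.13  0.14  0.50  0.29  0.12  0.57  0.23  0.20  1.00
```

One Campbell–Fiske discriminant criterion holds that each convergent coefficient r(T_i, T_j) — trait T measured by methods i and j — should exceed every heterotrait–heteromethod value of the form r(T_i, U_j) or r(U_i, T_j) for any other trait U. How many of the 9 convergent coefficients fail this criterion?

Convergent coefficients and their comparison sets:
TA (methods 1·2): 0.55 vs {0.19, 0.36, 0.16, 0.21} → pass.
TA (methods 1·3): 0.31 vs {0.29, 0.21, 0.13, 0.09} → pass.
TA (methods 2·3): 0.48 vs {0.44, 0.18, 0.29, 0.20} → pass.
TB (methods 1·2): 0.37 vs {0.36, 0.19, 0.12, 0.07} → pass.
TB (methods 1·3): 0.40 vs {0.21, 0.29, 0.14, 0.11} → pass.
TB (methods 2·3): 0.40 vs {0.18, 0.44, 0.12, 0.12} → fail.
TC (methods 1·2): 0.46 vs {0.21, 0.16, 0.07, 0.12} → pass.
TC (methods 1·3): 0.50 vs {0.09, 0.13, 0.11, 0.14} → pass.
TC (methods 2·3): 0.57 vs {0.20, 0.29, 0.12, 0.12} → pass.
1 of 9 fail.

1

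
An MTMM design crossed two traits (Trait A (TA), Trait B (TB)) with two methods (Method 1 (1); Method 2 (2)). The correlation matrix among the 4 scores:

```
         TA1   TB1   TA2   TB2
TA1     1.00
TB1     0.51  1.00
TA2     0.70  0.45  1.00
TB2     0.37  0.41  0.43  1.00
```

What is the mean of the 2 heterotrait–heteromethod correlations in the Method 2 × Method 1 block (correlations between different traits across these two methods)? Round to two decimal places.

0.41

HTHM values (method 2 × method 1): 0.45, 0.37; mean = 0.82/2 = 0.41.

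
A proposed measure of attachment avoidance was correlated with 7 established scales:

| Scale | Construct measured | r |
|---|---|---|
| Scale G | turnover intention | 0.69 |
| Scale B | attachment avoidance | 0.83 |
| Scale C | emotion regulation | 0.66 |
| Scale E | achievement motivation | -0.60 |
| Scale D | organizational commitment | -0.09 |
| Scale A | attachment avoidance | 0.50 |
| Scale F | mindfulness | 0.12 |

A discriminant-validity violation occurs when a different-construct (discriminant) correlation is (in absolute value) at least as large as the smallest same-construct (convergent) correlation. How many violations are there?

3

Convergent (same construct = attachment avoidance): Scale B, Scale A.
Smallest convergent = 0.50. Discriminant |r|: 0.69, 0.66, 0.60, 0.09, 0.12; count ≥ 0.50 → 3.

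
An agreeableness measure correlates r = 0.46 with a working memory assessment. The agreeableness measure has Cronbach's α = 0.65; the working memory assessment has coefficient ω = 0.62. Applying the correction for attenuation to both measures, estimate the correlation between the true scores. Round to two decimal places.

r_true = r_obs / √(r_xx · r_yy) = 0.46 / √(0.65 × 0.62) = 0.46 / √0.4030 = 0.46 / 0.6348 ≈ 0.72.

0.72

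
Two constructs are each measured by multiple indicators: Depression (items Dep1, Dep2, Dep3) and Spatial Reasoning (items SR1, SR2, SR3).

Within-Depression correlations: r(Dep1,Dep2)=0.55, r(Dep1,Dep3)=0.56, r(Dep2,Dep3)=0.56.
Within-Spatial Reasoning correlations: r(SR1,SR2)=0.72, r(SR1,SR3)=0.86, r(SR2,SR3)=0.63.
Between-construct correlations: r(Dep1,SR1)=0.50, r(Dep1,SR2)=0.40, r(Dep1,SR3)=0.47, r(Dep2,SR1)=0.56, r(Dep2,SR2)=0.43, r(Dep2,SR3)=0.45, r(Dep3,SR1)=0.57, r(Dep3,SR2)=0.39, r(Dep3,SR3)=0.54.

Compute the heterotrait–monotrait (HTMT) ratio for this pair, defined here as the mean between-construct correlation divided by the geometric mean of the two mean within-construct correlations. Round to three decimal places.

0.748

Mean between = 4.31/9 = 0.4789.
Mean within-Dep = 1.67/3 = 0.5567; mean within-SR = 2.21/3 = 0.7367.
Geometric mean = √(0.5567 × 0.7367) = 0.6404.
HTMT = 0.4789 / 0.6404 = 0.748.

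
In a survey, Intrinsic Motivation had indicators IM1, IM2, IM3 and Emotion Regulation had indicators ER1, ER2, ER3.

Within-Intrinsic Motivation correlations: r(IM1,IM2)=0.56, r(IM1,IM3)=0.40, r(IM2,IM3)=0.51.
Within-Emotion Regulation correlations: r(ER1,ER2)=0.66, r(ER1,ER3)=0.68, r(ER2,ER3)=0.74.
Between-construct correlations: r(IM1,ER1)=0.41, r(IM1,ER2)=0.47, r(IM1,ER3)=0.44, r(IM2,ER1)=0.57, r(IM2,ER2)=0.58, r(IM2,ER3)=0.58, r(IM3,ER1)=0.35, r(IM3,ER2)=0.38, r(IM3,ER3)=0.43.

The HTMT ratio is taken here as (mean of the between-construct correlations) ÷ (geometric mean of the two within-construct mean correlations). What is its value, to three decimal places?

0.803

Mean heterotrait r = 4.21/9 = 0.4678.
Mean within-IM = 1.47/3 = 0.4900; mean within-ER = 2.08/3 = 0.6933.
Geometric mean = √(0.4900 × 0.6933) = 0.5829.
HTMT = 0.4678 / 0.5829 = 0.803.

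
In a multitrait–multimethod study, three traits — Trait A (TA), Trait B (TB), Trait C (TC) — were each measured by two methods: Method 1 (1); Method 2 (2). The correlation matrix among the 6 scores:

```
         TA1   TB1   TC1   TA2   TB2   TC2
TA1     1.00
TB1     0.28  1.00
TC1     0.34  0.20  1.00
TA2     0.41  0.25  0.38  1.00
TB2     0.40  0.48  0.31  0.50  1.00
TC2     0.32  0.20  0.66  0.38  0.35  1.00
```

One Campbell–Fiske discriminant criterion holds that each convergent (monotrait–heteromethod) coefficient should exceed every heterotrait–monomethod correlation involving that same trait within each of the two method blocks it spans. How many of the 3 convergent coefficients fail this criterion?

Each convergent coefficient versus the relevant comparison correlations:
TA (methods 1·2): 0.41 vs {0.28, 0.50, 0.34, 0.38} → fail.
TB (methods 1·2): 0.48 vs {0.28, 0.50, 0.20, 0.35} → fail.
TC (methods 1·2): 0.66 vs {0.34, 0.38, 0.20, 0.35} → pass.
2 of 3 fail.

2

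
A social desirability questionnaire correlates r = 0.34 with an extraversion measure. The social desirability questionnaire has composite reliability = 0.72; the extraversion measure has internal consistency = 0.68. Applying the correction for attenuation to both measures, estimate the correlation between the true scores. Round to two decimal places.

r_true = r_obs / √(r_xx · r_yy) = 0.34 / √(0.72 × 0.68) = 0.34 / √0.4896 = 0.34 / 0.6997 ≈ 0.49.

0.49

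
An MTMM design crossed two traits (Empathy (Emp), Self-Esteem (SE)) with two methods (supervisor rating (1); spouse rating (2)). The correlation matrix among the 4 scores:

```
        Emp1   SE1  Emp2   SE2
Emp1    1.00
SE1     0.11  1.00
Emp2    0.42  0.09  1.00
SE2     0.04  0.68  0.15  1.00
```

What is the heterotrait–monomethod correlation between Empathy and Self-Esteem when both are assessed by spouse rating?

Different traits, same method: r(Emp2, SE2) = 0.15.

0.15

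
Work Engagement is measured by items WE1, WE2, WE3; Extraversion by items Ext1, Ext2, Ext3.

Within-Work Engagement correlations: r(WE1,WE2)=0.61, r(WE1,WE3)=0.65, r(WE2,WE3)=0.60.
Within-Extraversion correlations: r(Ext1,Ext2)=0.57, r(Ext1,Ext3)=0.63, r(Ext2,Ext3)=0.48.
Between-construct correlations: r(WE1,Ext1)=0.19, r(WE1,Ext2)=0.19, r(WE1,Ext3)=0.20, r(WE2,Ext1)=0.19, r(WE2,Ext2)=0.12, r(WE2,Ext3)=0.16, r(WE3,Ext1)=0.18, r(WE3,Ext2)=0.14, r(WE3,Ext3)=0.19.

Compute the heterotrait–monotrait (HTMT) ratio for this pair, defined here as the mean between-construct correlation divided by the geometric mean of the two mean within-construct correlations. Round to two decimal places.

Mean heterotrait r = 1.56/9 = 0.1733.
Mean within-WE = 1.86/3 = 0.6200; mean within-Ext = 1.68/3 = 0.5600.
Geometric mean = √(0.6200 × 0.5600) = 0.5892.
HTMT = 0.1733 / 0.5892 = 0.29.

0.29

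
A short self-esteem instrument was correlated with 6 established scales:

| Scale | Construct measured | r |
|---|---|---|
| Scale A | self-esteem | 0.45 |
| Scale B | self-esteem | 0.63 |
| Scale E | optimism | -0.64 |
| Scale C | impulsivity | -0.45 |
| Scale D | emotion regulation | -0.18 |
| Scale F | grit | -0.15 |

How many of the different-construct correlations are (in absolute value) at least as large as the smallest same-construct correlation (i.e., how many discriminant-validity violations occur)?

2

Convergent (same construct = self-esteem): Scale A, Scale B.
Smallest convergent = 0.45. Discriminant |r|: 0.64, 0.45, 0.18, 0.15; count ≥ 0.45 → 2.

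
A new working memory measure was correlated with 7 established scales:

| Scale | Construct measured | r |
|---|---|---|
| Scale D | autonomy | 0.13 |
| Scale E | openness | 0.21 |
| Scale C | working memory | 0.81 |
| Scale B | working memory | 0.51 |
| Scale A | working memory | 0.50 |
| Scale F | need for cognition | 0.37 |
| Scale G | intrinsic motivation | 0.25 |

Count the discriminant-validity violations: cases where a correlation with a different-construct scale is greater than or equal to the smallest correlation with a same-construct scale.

Convergent (same construct = working memory): Scale C, Scale B, Scale A.
Smallest convergent = 0.50. Discriminant values: 0.13, 0.21, 0.37, 0.25; count ≥ 0.50 → 0.

0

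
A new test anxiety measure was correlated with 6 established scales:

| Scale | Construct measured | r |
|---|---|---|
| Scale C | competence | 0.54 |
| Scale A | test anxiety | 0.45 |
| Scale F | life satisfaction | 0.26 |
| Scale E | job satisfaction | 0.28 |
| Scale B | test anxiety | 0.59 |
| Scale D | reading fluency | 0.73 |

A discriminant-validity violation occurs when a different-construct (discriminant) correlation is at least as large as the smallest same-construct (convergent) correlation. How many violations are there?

Convergent (same construct = test anxiety): Scale A, Scale B.
Smallest convergent = 0.45. Discriminant values: 0.54, 0.26, 0.28, 0.73; count ≥ 0.45 → 2.

2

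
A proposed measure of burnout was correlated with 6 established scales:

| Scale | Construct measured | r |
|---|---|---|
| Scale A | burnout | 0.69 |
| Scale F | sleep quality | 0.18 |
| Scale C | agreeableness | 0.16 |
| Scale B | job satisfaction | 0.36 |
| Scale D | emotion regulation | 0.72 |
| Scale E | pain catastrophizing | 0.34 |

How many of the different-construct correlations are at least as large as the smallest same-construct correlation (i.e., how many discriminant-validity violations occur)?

1

Convergent (same construct = burnout): Scale A.
Smallest convergent = 0.69. Discriminant values: 0.18, 0.16, 0.36, 0.72, 0.34; count ≥ 0.69 → 1.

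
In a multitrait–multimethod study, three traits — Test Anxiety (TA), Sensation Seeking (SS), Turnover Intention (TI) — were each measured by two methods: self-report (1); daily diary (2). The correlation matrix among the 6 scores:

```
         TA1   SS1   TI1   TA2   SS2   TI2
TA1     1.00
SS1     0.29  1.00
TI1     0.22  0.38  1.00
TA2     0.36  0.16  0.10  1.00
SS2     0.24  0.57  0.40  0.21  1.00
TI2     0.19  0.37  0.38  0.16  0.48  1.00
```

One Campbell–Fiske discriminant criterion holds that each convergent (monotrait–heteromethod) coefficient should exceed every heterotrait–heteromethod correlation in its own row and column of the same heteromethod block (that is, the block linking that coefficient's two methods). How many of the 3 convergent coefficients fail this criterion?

Each convergent coefficient versus the relevant comparison correlations:
TA (methods 1·2): 0.36 vs {0.24, 0.16, 0.19, 0.10} → pass.
SS (methods 1·2): 0.57 vs {0.16, 0.24, 0.37, 0.40} → pass.
TI (methods 1·2): 0.38 vs {0.10, 0.19, 0.40, 0.37} → fail.
1 of 3 fail.

1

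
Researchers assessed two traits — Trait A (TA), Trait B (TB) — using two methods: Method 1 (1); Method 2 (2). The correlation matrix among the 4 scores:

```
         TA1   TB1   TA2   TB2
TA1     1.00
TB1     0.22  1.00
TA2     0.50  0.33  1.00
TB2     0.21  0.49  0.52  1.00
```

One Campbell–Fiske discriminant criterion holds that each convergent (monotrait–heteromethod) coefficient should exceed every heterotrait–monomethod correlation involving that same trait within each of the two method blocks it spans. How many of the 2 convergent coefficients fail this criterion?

2

Convergent coefficients and their comparison sets:
TA (methods 1·2): 0.50 vs {0.22, 0.52} → fail.
TB (methods 1·2): 0.49 vs {0.22, 0.52} → fail.
2 of 2 fail.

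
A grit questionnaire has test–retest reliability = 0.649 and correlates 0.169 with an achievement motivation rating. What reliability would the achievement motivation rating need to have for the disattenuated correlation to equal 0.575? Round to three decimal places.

0.133

r_true = r_obs / √(r_xx · r_yy) ⇒ 0.575 = 0.169 / √(0.649 · r_yy).
√(0.649 · r_yy) = 0.169 / 0.575 = 0.2939; 0.649 · r_yy = 0.0864; r_yy = 0.0864 / 0.649 ≈ 0.133.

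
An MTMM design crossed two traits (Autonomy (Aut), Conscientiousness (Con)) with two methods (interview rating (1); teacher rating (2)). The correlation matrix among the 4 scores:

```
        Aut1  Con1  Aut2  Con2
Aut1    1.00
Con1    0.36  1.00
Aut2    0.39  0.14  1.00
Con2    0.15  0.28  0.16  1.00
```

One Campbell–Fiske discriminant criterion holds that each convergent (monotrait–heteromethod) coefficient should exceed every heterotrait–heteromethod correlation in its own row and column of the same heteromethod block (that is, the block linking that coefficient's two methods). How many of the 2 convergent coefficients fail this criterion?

0

Checking each validity diagonal entry against its comparison values:
Aut (methods 1·2): 0.39 vs {0.15, 0.14} → pass.
Con (methods 1·2): 0.28 vs {0.14, 0.15} → pass.
0 of 2 fail.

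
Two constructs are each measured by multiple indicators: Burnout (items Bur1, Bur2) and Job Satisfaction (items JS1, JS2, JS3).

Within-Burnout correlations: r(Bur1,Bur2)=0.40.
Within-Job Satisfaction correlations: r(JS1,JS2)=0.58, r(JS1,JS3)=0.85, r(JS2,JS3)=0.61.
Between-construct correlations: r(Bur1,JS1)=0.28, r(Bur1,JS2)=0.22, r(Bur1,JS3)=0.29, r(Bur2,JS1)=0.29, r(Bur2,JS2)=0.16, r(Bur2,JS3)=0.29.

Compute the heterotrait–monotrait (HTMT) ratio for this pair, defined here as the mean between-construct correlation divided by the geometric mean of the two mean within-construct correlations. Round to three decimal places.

Mean between = 1.53/6 = 0.2550.
Mean within-Bur = 0.40/1 = 0.4000; mean within-JS = 2.04/3 = 0.6800.
Geometric mean = √(0.4000 × 0.6800) = 0.5215.
HTMT = 0.2550 / 0.5215 = 0.489.

0.489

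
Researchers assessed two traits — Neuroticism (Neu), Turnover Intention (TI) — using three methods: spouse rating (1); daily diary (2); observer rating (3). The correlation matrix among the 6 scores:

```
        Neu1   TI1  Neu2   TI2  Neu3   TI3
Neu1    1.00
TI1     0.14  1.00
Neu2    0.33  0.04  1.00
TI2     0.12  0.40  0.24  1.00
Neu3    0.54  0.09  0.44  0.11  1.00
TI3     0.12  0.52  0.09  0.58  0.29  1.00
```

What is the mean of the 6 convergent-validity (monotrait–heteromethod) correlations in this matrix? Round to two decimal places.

0.47

Convergent values: 0.33, 0.54, 0.44, 0.40, 0.52, 0.58; mean = 2.81/6 = 0.47.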